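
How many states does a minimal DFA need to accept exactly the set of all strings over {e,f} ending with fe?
By Myhill–Nerode, count the distinguishable equivalence classes: three classes — suffix matches ε, f, or fe.
3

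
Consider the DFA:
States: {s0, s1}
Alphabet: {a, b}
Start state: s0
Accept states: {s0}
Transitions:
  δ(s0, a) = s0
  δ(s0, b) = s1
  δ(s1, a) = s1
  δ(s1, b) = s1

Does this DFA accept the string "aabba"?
Processing string "aabba":
  s0 --a--> s0
  s0 --a--> s0
  s0 --b--> s1
  s1 --b--> s1
  s1 --a--> s1
Final state: s1
Accept states: {s0}
No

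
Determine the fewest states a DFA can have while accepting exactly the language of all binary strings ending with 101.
By Myhill–Nerode, count the distinguishable equivalence classes: 4 classes — one per longest suffix of the input that is a prefix of '101' (lengths 0 through 3); only the length-3 class is accepting.
4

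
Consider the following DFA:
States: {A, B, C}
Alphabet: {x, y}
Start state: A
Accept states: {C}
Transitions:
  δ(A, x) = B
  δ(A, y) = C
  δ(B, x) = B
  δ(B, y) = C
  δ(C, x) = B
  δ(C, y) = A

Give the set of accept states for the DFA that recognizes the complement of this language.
Complement accept states = All states \ Original accept states
= {A, B, C} \ {C}
{A, B}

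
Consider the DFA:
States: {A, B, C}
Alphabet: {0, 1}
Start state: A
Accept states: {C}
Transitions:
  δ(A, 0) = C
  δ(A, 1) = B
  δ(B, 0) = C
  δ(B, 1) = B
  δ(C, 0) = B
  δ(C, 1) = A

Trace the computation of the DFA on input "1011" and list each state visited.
read '1': A → B
  read '0': B → C
  read '1': C → A
  read '1': A → B
A -> B -> C -> A -> B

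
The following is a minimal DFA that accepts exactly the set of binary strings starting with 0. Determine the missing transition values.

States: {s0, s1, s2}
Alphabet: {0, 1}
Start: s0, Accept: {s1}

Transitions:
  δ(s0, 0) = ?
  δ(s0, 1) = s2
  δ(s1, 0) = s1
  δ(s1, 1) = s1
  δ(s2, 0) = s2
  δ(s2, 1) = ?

From the language and accept set, identify what each state tracks — s0: no input read; s1: started with 0; s2: started with 1 (dead).
Each missing δ(q, a) is the state matching the new tracked value after reading a.
δ(s0, 0) = s1; δ(s2, 1) = s2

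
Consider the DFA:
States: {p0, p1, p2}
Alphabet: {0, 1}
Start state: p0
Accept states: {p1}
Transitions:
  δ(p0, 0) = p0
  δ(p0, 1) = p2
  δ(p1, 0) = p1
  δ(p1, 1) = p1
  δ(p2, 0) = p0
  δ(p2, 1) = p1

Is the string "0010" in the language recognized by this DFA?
Processing string "0010":
  p0 --0--> p0
  p0 --0--> p0
  p0 --1--> p2
  p2 --0--> p0
Final state: p0
Accept states: {p1}
No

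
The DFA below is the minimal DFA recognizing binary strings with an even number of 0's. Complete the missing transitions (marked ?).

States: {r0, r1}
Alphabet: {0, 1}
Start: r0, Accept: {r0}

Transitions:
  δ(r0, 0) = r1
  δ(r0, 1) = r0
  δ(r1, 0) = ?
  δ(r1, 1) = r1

From the language and accept set, identify what each state tracks — r0: even number of 0's so far; r1: odd number of 0's so far.
Each missing δ(q, a) is the state matching the new tracked value after reading a.
δ(r1, 0) = r0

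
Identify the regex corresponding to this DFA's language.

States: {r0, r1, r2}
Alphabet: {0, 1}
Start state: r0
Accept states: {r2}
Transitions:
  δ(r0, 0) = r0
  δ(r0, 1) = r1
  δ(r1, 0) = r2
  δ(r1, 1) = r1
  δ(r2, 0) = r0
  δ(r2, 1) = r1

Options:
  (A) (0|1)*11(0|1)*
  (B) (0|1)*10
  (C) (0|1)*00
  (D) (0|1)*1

Check each option against the DFA on short strings; one disagreement eliminates an option:
  (A) (0|1)*11(0|1)*: on '10' the DFA goes r0 → r1 → r2 and accepts (r2 ∈ Accept), but the regex does not match it → eliminate
  (B) (0|1)*10: agrees with the DFA on every string of length ≤ 6
  (C) (0|1)*00: on '00' the DFA goes r0 → r0 → r0 and rejects (r0 ∉ Accept), but the regex matches it → eliminate
  (D) (0|1)*1: on '1' the DFA goes r0 → r1 and rejects (r1 ∉ Accept), but the regex matches it → eliminate
Only (B) is consistent with the DFA.
(B) (0|1)*10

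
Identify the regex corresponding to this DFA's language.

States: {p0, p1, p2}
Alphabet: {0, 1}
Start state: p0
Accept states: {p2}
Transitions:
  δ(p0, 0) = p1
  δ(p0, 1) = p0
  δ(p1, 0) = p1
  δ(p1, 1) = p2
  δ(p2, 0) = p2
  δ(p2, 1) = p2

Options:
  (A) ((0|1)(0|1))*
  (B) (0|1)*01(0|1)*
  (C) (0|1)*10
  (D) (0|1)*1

Check each option against the DFA on short strings; one disagreement eliminates an option:
  (A) ((0|1)(0|1))*: on ε the DFA stays in p0 and rejects (p0 ∉ Accept), but the regex matches it → eliminate
  (B) (0|1)*01(0|1)*: agrees with the DFA on every string of length ≤ 6
  (C) (0|1)*10: on '01' the DFA goes p0 → p1 → p2 and accepts (p2 ∈ Accept), but the regex does not match it → eliminate
  (D) (0|1)*1: on '1' the DFA goes p0 → p0 and rejects (p0 ∉ Accept), but the regex matches it → eliminate
Only (B) is consistent with the DFA.
(B) (0|1)*01(0|1)*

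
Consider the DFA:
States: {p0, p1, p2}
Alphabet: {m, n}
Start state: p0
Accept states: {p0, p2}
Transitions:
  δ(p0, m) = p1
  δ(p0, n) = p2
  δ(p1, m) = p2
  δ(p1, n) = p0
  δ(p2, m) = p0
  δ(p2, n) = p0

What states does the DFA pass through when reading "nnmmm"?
read 'n': p0 → p2
  read 'n': p2 → p0
  read 'm': p0 → p1
  read 'm': p1 → p2
  read 'm': p2 → p0
p0 -> p2 -> p0 -> p1 -> p2 -> p0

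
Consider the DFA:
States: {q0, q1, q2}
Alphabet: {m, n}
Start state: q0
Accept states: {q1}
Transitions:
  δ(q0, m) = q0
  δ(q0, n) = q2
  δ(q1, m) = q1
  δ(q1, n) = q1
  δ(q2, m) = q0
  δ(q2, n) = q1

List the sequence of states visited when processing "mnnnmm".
read 'm': q0 → q0
  read 'n': q0 → q2
  read 'n': q2 → q1
  read 'n': q1 → q1
  read 'm': q1 → q1
  read 'm': q1 → q1
q0 -> q0 -> q2 -> q1 -> q1 -> q1 -> q1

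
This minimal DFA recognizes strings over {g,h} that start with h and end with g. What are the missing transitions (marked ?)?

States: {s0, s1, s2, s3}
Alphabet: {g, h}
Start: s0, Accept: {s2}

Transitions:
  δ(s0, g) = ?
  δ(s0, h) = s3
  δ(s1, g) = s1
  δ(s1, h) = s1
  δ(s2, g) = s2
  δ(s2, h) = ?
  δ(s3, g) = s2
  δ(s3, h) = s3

From the language and accept set, identify what each state tracks — s0: no input read; s1: started with g (dead); s2: started with h, last symbol g; s3: started with h, last symbol h.
Each missing δ(q, a) is the state matching the new tracked value after reading a.
δ(s0, g) = s1; δ(s2, h) = s3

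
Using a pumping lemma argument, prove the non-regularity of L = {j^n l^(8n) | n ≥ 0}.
Assume L is regular with pumping length p. Idea: pumping the j-block breaks the 1:8 ratio.
Choose s = j^p l^(8p) (length 9p ≥ p). By the pumping lemma, s = xyz with |xy| ≤ p, |y| > 0, so y = j^k with k ≥ 1. Then xy²z = j^(p+k) l^(8p). For this to be in L we would need 8p = 8(p+k), i.e. 8k = 0, contradicting k ≥ 1. So xy²z ∉ L.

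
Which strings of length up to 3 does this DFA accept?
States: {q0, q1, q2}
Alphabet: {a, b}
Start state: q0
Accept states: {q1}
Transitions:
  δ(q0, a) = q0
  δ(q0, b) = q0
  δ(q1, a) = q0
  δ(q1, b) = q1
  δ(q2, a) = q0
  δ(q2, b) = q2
None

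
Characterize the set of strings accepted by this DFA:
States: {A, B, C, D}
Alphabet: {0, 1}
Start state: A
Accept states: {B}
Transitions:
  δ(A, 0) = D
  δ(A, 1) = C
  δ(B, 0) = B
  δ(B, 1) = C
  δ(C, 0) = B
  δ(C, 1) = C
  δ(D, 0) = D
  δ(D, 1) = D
Testing a few strings:
  '0100' → reject
  '0001' → reject
  '1' → reject
  '101' → reject
State roles: A=no input read; B=started with 1, last symbol 0; C=started with 1, last symbol 1; D=started with 0 (dead)
All binary strings that start with 1 and end with 0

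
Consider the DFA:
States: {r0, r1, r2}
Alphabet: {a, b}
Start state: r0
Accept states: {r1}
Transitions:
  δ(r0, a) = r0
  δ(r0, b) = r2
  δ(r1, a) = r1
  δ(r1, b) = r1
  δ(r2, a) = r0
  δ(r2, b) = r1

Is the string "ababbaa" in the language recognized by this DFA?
Processing string "ababbaa":
  r0 --a--> r0
  r0 --b--> r2
  r2 --a--> r0
  r0 --b--> r2
  r2 --b--> r1
  r1 --a--> r1
  r1 --a--> r1
Final state: r1
Accept states: {r1}
Yes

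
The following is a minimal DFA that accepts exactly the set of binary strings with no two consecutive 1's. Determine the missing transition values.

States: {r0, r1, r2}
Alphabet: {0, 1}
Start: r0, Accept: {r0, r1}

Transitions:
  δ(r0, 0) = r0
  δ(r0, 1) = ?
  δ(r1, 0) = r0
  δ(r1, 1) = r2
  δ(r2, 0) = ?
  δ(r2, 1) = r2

From the language and accept set, identify what each state tracks — r0: last symbol not 1 (ok); r1: last symbol 1 (ok); r2: saw 11 (dead).
Each missing δ(q, a) is the state matching the new tracked value after reading a.
δ(r0, 1) = r1; δ(r2, 0) = r2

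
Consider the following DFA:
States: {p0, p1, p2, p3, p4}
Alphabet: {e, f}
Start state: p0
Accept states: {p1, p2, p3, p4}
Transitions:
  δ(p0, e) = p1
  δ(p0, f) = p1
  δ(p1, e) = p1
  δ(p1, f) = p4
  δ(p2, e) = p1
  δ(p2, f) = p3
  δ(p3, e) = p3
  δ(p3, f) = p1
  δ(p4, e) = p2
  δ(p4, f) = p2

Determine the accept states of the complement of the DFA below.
Complement accept states = All states \ Original accept states
= {p0, p1, p2, p3, p4} \ {p1, p2, p3, p4}
{p0}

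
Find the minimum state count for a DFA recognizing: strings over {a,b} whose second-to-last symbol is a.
By Myhill–Nerode, count the distinguishable equivalence classes: 2^2 = 4 classes — the DFA must remember the last 2 symbols read; every pair of distinct length-2 suffixes is distinguishable by some continuation.
4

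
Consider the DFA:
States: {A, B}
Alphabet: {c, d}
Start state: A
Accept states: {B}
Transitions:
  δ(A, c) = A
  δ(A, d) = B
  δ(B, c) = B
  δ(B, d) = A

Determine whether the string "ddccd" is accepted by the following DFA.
Processing string "ddccd":
  A --d--> B
  B --d--> A
  A --c--> A
  A --c--> A
  A --d--> B
Final state: B
Accept states: {B}
Yes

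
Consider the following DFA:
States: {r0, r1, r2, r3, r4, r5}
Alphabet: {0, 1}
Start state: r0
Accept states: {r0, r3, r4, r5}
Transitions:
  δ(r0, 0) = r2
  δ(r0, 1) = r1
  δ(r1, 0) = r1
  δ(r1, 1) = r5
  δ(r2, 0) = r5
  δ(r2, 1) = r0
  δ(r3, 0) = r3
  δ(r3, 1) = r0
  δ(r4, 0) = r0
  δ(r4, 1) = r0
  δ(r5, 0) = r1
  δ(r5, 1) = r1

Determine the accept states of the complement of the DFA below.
Complement accept states = All states \ Original accept states
= {r0, r1, r2, r3, r4, r5} \ {r0, r3, r4, r5}
{r1, r2}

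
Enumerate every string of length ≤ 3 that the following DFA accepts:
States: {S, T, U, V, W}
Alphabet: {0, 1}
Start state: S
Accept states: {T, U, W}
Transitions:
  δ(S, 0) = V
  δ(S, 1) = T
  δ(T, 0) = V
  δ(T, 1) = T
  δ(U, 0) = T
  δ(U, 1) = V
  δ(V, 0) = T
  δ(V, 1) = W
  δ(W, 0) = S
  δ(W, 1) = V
1, 00, 01, 11, 001, 100, 101, 111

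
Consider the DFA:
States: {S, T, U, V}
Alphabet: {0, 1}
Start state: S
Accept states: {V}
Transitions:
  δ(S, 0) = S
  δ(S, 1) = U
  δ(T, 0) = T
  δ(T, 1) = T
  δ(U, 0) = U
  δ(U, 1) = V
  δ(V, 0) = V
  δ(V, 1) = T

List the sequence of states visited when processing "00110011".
read '0': S → S
  read '0': S → S
  read '1': S → U
  read '1': U → V
  read '0': V → V
  read '0': V → V
  read '1': V → T
  read '1': T → T
S -> S -> S -> U -> V -> V -> V -> T -> T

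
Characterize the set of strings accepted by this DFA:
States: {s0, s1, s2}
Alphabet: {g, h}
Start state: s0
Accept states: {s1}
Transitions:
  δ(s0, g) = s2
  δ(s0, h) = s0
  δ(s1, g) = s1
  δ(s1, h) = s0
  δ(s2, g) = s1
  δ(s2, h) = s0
Testing a few strings:
  'gg' → accept
  'gggh' → reject
  'hg' → reject
  'ggh' → reject
State roles: s0=last symbol not g; s1=two trailing g's; s2=one trailing g
All strings over {g,h} ending with gg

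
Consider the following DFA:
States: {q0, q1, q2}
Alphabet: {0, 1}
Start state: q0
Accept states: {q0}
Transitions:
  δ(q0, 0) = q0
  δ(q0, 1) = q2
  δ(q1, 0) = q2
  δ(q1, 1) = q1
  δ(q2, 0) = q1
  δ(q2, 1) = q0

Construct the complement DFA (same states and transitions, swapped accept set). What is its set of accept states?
Complement accept states = All states \ Original accept states
= {q0, q1, q2} \ {q0}
{q1, q2}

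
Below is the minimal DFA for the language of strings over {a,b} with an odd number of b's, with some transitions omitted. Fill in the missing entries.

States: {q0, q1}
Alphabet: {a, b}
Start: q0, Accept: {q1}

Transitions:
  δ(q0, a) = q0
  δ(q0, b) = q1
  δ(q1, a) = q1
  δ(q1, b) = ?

From the language and accept set, identify what each state tracks — q0: even number of b's so far; q1: odd number of b's so far.
Each missing δ(q, a) is the state matching the new tracked value after reading a.
δ(q1, b) = q0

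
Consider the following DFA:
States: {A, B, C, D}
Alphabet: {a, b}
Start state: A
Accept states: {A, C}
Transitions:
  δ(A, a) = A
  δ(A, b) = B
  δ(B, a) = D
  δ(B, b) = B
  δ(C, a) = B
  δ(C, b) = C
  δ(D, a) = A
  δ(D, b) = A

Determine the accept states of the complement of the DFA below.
Complement accept states = All states \ Original accept states
= {A, B, C, D} \ {A, C}
{B, D}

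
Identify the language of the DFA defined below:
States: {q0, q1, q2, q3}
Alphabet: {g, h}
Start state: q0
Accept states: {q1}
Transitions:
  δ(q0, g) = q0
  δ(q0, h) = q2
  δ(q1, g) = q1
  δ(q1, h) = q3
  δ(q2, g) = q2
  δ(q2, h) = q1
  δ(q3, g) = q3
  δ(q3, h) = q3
Testing a few strings:
  'ghhh' → reject
  'hgg' → reject
  'gh' → reject
  'gg' → reject
State roles: q0=zero h's; q1=two h's; q2=one h; q3=≥ three h's (dead)
All strings over {g,h} containing exactly two h's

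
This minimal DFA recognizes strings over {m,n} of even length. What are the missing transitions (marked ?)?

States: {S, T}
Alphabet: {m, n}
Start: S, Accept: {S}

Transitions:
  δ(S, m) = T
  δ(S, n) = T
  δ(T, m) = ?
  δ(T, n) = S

From the language and accept set, identify what each state tracks — S: even length so far; T: odd length so far.
Each missing δ(q, a) is the state matching the new tracked value after reading a.
δ(T, m) = S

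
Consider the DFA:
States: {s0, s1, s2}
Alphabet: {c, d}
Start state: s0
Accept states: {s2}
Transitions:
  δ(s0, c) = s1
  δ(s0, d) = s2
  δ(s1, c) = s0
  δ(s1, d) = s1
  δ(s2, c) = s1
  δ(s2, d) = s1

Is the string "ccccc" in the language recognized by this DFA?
Processing string "ccccc":
  s0 --c--> s1
  s1 --c--> s0
  s0 --c--> s1
  s1 --c--> s0
  s0 --c--> s1
Final state: s1
Accept states: {s2}
No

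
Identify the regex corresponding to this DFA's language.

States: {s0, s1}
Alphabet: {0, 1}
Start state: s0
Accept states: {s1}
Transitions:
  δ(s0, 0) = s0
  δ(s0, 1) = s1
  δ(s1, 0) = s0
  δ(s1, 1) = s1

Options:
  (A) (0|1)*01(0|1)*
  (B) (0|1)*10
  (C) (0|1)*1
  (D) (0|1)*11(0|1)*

Check each option against the DFA on short strings; one disagreement eliminates an option:
  (A) (0|1)*01(0|1)*: on '1' the DFA goes s0 → s1 and accepts (s1 ∈ Accept), but the regex does not match it → eliminate
  (B) (0|1)*10: on '1' the DFA goes s0 → s1 and accepts (s1 ∈ Accept), but the regex does not match it → eliminate
  (C) (0|1)*1: agrees with the DFA on every string of length ≤ 6
  (D) (0|1)*11(0|1)*: on '1' the DFA goes s0 → s1 and accepts (s1 ∈ Accept), but the regex does not match it → eliminate
Only (C) is consistent with the DFA.
(C) (0|1)*1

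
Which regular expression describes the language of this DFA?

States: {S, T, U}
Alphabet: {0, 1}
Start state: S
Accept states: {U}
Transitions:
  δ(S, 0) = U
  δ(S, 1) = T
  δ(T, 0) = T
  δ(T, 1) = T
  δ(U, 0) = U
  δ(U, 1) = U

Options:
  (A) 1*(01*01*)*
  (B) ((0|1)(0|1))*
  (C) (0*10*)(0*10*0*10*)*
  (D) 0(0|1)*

Check each option against the DFA on short strings; one disagreement eliminates an option:
  (A) 1*(01*01*)*: on ε the DFA stays in S and rejects (S ∉ Accept), but the regex matches it → eliminate
  (B) ((0|1)(0|1))*: on ε the DFA stays in S and rejects (S ∉ Accept), but the regex matches it → eliminate
  (C) (0*10*)(0*10*0*10*)*: on '0' the DFA goes S → U and accepts (U ∈ Accept), but the regex does not match it → eliminate
  (D) 0(0|1)*: agrees with the DFA on every string of length ≤ 6
Only (D) is consistent with the DFA.
(D) 0(0|1)*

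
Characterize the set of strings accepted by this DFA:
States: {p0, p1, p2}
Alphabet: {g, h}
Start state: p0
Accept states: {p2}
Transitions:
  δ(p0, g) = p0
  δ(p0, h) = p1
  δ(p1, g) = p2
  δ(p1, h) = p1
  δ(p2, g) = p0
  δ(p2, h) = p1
Testing a few strings:
  'ggh' → reject
  'h' → reject
  'hhhg' → accept
  'gh' → reject
State roles: p0=no suffix match; p1=one trailing h; p2=suffix is hg
All strings over {g,h} ending with hg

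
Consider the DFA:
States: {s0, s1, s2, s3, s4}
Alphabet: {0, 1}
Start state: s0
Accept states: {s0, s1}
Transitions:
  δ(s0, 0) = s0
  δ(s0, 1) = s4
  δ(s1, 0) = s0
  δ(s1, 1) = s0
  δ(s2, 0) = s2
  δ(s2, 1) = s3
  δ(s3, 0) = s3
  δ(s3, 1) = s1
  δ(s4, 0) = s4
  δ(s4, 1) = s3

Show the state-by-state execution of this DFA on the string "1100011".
read '1': s0 → s4
  read '1': s4 → s3
  read '0': s3 → s3
  read '0': s3 → s3
  read '0': s3 → s3
  read '1': s3 → s1
  read '1': s1 → s0
s0 -> s4 -> s3 -> s3 -> s3 -> s3 -> s1 -> s0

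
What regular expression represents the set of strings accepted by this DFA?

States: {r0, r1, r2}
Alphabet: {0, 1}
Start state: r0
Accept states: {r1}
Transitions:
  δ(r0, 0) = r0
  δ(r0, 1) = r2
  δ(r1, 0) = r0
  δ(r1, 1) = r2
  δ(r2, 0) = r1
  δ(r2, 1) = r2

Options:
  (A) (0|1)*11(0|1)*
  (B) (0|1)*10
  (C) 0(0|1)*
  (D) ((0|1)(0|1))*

Check each option against the DFA on short strings; one disagreement eliminates an option:
  (A) (0|1)*11(0|1)*: on '10' the DFA goes r0 → r2 → r1 and accepts (r1 ∈ Accept), but the regex does not match it → eliminate
  (B) (0|1)*10: agrees with the DFA on every string of length ≤ 6
  (C) 0(0|1)*: on '0' the DFA goes r0 → r0 and rejects (r0 ∉ Accept), but the regex matches it → eliminate
  (D) ((0|1)(0|1))*: on ε the DFA stays in r0 and rejects (r0 ∉ Accept), but the regex matches it → eliminate
Only (B) is consistent with the DFA.
(B) (0|1)*10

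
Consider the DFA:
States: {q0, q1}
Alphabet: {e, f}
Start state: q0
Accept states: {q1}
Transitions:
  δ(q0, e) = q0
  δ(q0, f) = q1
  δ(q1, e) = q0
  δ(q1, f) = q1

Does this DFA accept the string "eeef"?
Processing string "eeef":
  q0 --e--> q0
  q0 --e--> q0
  q0 --e--> q0
  q0 --f--> q1
Final state: q1
Accept states: {q1}
Yes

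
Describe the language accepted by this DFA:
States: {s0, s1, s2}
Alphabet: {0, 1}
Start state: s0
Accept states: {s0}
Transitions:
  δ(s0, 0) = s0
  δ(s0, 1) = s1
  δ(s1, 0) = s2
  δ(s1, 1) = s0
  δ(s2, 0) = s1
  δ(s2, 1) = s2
Testing a few strings:
  '111' → reject
  '1' → reject
  '010' → reject
  '0' → accept
State roles: s0=value ≡ 0 (mod 3); s1=value ≡ 1 (mod 3); s2=value ≡ 2 (mod 3)
All binary strings representing a multiple of 3 (read in base 2; leading zeros allowed and ε counts as 0)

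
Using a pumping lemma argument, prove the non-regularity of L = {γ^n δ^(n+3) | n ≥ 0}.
Assume L is regular with pumping length p. Idea: pumping the γ-block breaks the fixed offset of 3.
Choose s = γ^p δ^(p+3) ∈ L. By the pumping lemma, s = xyz with |xy| ≤ p, |y| > 0, so y = γ^k with k ≥ 1. Then xy²z = γ^(p+k) δ^(p+3). For this to be in L we would need p+3 = (p+k)+3, i.e. k = 0, contradicting k ≥ 1. So xy²z ∉ L.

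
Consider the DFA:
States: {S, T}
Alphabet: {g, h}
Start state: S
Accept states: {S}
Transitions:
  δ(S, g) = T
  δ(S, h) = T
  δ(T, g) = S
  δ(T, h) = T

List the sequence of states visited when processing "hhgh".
read 'h': S → T
  read 'h': T → T
  read 'g': T → S
  read 'h': S → T
S -> T -> T -> S -> T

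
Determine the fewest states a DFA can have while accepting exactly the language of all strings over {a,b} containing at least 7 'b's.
By Myhill–Nerode, count the distinguishable equivalence classes: 8 classes — having seen 0, 1, …, 6, or ≥7 copies of 'b'; any two classes i < j (j ≤ 7) are distinguished by the string b^(7−j), which takes class j to 7 copies (accepted) but leaves class i below 7 (rejected).
8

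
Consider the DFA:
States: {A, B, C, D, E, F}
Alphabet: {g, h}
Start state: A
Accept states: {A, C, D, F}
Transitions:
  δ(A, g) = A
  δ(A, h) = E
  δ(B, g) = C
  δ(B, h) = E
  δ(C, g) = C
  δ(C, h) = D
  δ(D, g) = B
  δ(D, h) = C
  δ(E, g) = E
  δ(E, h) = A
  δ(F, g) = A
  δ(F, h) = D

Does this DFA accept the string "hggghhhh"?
Processing string "hggghhhh":
  A --h--> E
  E --g--> E
  E --g--> E
  E --g--> E
  E --h--> A
  A --h--> E
  E --h--> A
  A --h--> E
Final state: E
Accept states: {A, C, D, F}
No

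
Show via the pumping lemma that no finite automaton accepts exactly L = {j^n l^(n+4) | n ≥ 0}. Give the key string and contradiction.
Assume L is regular with pumping length p. Idea: pumping the j-block breaks the fixed offset of 4.
Choose s = j^p l^(p+4) ∈ L. By the pumping lemma, s = xyz with |xy| ≤ p, |y| > 0, so y = j^k with k ≥ 1. Then xy²z = j^(p+k) l^(p+4). For this to be in L we would need p+4 = (p+k)+4, i.e. k = 0, contradicting k ≥ 1. So xy²z ∉ L.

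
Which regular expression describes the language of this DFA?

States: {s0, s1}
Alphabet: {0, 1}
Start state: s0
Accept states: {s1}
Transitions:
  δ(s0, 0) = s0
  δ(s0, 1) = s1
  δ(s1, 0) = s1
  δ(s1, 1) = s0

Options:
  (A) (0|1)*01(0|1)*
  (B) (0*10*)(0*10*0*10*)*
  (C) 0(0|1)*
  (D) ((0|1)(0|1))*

Check each option against the DFA on short strings; one disagreement eliminates an option:
  (A) (0|1)*01(0|1)*: on '1' the DFA goes s0 → s1 and accepts (s1 ∈ Accept), but the regex does not match it → eliminate
  (B) (0*10*)(0*10*0*10*)*: agrees with the DFA on every string of length ≤ 6
  (C) 0(0|1)*: on '0' the DFA goes s0 → s0 and rejects (s0 ∉ Accept), but the regex matches it → eliminate
  (D) ((0|1)(0|1))*: on ε the DFA stays in s0 and rejects (s0 ∉ Accept), but the regex matches it → eliminate
Only (B) is consistent with the DFA.
(B) (0*10*)(0*10*0*10*)*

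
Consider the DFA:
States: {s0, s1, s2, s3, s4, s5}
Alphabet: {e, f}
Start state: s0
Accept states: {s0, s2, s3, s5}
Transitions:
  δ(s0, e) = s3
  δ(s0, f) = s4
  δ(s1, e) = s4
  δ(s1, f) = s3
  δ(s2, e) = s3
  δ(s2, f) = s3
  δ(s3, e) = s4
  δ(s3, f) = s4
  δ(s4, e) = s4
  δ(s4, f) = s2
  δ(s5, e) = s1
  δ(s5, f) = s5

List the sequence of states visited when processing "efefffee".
read 'e': s0 → s3
  read 'f': s3 → s4
  read 'e': s4 → s4
  read 'f': s4 → s2
  read 'f': s2 → s3
  read 'f': s3 → s4
  read 'e': s4 → s4
  read 'e': s4 → s4
s0 -> s3 -> s4 -> s4 -> s2 -> s3 -> s4 -> s4 -> s4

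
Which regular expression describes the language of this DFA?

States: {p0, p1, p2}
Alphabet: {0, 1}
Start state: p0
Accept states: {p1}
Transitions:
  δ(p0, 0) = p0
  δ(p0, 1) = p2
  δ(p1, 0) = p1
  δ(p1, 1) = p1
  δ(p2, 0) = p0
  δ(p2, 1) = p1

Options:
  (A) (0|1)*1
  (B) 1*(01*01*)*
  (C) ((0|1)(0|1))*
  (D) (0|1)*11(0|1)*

Check each option against the DFA on short strings; one disagreement eliminates an option:
  (A) (0|1)*1: on '1' the DFA goes p0 → p2 and rejects (p2 ∉ Accept), but the regex matches it → eliminate
  (B) 1*(01*01*)*: on ε the DFA stays in p0 and rejects (p0 ∉ Accept), but the regex matches it → eliminate
  (C) ((0|1)(0|1))*: on ε the DFA stays in p0 and rejects (p0 ∉ Accept), but the regex matches it → eliminate
  (D) (0|1)*11(0|1)*: agrees with the DFA on every string of length ≤ 6
Only (D) is consistent with the DFA.
(D) (0|1)*11(0|1)*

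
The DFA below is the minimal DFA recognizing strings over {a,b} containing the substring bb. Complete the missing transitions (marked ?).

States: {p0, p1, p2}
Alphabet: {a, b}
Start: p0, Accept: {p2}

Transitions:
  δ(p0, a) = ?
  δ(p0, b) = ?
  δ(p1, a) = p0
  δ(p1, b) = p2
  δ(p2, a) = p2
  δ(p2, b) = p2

From the language and accept set, identify what each state tracks — p0: no progress toward bb; p1: one trailing b; p2: substring bb seen.
Each missing δ(q, a) is the state matching the new tracked value after reading a.
δ(p0, a) = p0; δ(p0, b) = p1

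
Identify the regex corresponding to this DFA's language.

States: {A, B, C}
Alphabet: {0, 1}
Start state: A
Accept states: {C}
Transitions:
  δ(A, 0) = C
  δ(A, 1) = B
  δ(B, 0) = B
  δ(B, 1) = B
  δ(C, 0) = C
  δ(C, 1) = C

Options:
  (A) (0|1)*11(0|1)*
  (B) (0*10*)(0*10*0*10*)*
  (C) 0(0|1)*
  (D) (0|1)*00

Check each option against the DFA on short strings; one disagreement eliminates an option:
  (A) (0|1)*11(0|1)*: on '0' the DFA goes A → C and accepts (C ∈ Accept), but the regex does not match it → eliminate
  (B) (0*10*)(0*10*0*10*)*: on '0' the DFA goes A → C and accepts (C ∈ Accept), but the regex does not match it → eliminate
  (C) 0(0|1)*: agrees with the DFA on every string of length ≤ 6
  (D) (0|1)*00: on '0' the DFA goes A → C and accepts (C ∈ Accept), but the regex does not match it → eliminate
Only (C) is consistent with the DFA.
(C) 0(0|1)*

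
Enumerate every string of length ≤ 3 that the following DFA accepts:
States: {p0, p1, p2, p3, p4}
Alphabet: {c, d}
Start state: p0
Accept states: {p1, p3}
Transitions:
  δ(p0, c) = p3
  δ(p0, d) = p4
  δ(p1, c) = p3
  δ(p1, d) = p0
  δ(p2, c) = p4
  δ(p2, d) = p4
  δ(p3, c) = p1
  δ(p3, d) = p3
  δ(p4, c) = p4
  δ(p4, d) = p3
c, cc, cd, dd, ccc, cdc, cdd, dcd, ddc, ddd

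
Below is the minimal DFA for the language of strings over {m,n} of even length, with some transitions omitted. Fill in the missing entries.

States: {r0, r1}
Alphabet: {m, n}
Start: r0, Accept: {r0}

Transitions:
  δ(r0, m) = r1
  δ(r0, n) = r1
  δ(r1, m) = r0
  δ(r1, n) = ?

From the language and accept set, identify what each state tracks — r0: even length so far; r1: odd length so far.
Each missing δ(q, a) is the state matching the new tracked value after reading a.
δ(r1, n) = r0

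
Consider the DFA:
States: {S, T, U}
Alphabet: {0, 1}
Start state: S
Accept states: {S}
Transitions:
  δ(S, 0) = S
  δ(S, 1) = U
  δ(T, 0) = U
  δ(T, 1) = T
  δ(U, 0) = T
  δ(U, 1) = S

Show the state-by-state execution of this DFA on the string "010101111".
read '0': S → S
  read '1': S → U
  read '0': U → T
  read '1': T → T
  read '0': T → U
  read '1': U → S
  read '1': S → U
  read '1': U → S
  read '1': S → U
S -> S -> U -> T -> T -> U -> S -> U -> S -> U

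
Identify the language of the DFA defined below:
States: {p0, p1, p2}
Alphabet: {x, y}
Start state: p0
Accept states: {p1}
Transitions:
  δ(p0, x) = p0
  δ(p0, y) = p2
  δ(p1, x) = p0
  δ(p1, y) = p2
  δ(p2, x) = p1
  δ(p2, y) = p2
Testing a few strings:
  'y' → reject
  'yyxy' → reject
  'yyyy' → reject
  'xxxx' → reject
State roles: p0=no suffix match; p1=suffix is yx; p2=one trailing y
All strings over {x,y} ending with yx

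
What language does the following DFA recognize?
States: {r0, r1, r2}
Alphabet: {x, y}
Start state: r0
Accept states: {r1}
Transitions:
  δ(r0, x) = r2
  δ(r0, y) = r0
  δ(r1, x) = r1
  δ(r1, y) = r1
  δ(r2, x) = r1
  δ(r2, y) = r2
Testing a few strings:
  'yyyy' → reject
  'xyxy' → accept
  'xxy' → accept
  'yxyy' → reject
State roles: r0=zero x's seen; r1=≥ two x's seen; r2=one x seen
All strings over {x,y} containing at least two x's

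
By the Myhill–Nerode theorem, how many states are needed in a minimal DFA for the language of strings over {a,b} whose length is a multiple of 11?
By Myhill–Nerode, count the distinguishable equivalence classes: 11 classes — one per residue of the length mod 11; class i is distinguished from class j by any string of length (11 − i) mod 11.
11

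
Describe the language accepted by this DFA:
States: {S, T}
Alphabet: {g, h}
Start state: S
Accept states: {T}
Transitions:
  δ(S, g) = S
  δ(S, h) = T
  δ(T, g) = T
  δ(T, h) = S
Testing a few strings:
  'hhg' → reject
  'h' → accept
  'gh' → accept
  'hgh' → reject
State roles: S=even number of h's so far; T=odd number of h's so far
All strings over {g,h} with an odd number of h's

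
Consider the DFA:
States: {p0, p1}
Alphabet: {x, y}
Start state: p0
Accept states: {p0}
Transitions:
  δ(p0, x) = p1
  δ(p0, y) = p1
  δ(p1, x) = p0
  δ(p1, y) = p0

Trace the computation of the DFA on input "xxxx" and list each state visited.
read 'x': p0 → p1
  read 'x': p1 → p0
  read 'x': p0 → p1
  read 'x': p1 → p0
p0 -> p1 -> p0 -> p1 -> p0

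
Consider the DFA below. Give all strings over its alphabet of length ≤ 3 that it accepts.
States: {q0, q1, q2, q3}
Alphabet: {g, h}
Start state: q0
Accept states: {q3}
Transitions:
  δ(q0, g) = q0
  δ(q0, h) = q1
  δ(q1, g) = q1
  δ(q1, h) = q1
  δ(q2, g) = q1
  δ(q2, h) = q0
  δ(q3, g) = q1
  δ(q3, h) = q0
None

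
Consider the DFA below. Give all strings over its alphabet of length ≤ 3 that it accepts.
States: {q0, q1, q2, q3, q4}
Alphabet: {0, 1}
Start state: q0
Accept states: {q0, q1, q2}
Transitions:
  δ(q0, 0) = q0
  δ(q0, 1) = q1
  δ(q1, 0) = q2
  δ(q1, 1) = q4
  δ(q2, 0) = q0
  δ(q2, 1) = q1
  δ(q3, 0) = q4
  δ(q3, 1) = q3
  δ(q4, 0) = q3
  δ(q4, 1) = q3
ε, 0, 1, 00, 01, 10, 000, 001, 010, 100, 101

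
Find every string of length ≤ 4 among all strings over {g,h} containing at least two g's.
gg, ggg, ggh, ghg, hgg, gggg, gggh, gghg, gghh, ghgg, ghgh, ghhg, hggg, hggh, hghg, hhgg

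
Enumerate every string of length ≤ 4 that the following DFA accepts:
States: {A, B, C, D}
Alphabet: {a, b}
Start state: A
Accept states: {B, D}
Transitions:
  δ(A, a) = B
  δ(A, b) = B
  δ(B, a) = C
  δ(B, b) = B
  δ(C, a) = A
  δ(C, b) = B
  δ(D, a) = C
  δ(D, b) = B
a, b, ab, bb, aab, abb, bab, bbb, aaaa, aaab, aabb, abab, abbb, baaa, baab, babb, bbab, bbbb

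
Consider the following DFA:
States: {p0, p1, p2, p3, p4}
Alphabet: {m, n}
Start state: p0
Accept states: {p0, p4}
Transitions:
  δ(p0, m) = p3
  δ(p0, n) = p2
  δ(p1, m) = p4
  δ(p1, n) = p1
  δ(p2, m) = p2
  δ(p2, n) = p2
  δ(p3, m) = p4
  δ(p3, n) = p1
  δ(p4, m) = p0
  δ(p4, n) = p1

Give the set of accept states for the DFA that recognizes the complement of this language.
Complement accept states = All states \ Original accept states
= {p0, p1, p2, p3, p4} \ {p0, p4}
{p1, p2, p3}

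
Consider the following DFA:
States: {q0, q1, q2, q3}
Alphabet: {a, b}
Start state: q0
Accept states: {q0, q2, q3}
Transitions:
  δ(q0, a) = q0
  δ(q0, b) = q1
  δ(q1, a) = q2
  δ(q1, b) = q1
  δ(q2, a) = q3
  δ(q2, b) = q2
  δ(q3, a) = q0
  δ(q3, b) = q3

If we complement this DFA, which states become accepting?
Complement accept states = All states \ Original accept states
= {q0, q1, q2, q3} \ {q0, q2, q3}
{q1}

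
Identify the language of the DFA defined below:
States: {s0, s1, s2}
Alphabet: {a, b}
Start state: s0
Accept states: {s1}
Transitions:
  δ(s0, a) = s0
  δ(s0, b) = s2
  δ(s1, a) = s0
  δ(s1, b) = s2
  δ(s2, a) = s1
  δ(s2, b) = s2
Testing a few strings:
  'bb' → reject
  'bbbb' → reject
  'a' → reject
  'b' → reject
State roles: s0=no suffix match; s1=suffix is ba; s2=one trailing b
All strings over {a,b} ending with ba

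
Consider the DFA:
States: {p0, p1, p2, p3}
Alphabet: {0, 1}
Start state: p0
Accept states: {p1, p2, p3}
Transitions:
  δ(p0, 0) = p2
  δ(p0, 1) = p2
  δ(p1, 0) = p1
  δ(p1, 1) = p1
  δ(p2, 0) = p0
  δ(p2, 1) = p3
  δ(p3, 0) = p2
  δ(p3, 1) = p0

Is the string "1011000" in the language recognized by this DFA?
Processing string "1011000":
  p0 --1--> p2
  p2 --0--> p0
  p0 --1--> p2
  p2 --1--> p3
  p3 --0--> p2
  p2 --0--> p0
  p0 --0--> p2
Final state: p2
Accept states: {p1, p2, p3}
Yes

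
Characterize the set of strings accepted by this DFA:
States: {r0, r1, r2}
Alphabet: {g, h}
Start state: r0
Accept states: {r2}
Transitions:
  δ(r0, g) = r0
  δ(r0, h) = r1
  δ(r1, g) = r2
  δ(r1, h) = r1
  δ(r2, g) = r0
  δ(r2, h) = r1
Testing a few strings:
  'gh' → reject
  'hhg' → accept
  'h' → reject
  'hghg' → accept
State roles: r0=no suffix match; r1=one trailing h; r2=suffix is hg
All strings over {g,h} ending with hg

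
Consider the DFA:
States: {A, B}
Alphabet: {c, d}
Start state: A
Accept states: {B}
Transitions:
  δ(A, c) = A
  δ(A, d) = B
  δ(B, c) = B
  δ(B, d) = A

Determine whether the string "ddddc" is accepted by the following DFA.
Processing string "ddddc":
  A --d--> B
  B --d--> A
  A --d--> B
  B --d--> A
  A --c--> A
Final state: A
Accept states: {B}
No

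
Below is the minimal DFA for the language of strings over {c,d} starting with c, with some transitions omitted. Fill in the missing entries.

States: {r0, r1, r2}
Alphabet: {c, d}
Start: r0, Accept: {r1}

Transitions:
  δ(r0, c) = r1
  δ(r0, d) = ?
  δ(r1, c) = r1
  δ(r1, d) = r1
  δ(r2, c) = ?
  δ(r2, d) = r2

From the language and accept set, identify what each state tracks — r0: no input read; r1: started with c; r2: started with d (dead).
Each missing δ(q, a) is the state matching the new tracked value after reading a.
δ(r0, d) = r2; δ(r2, c) = r2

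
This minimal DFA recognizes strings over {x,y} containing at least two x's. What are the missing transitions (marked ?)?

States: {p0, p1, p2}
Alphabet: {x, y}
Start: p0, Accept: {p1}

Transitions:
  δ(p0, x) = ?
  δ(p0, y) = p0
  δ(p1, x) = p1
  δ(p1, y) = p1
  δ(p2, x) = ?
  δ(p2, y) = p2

From the language and accept set, identify what each state tracks — p0: zero x's seen; p1: ≥ two x's seen; p2: one x seen.
Each missing δ(q, a) is the state matching the new tracked value after reading a.
δ(p0, x) = p2; δ(p2, x) = p1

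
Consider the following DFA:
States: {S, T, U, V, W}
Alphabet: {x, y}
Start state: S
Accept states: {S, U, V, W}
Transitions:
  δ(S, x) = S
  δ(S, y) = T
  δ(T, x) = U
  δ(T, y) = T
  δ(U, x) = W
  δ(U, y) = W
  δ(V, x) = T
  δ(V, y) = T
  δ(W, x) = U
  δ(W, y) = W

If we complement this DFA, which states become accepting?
Complement accept states = All states \ Original accept states
= {S, T, U, V, W} \ {S, U, V, W}
{T}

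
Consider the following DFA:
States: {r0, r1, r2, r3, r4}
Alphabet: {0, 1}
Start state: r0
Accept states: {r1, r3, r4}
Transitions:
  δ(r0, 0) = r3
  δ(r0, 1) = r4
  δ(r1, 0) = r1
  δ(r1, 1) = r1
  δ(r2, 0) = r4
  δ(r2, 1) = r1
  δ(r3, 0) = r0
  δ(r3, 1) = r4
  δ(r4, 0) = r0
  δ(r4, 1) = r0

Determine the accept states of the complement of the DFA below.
Complement accept states = All states \ Original accept states
= {r0, r1, r2, r3, r4} \ {r1, r3, r4}
{r0, r2}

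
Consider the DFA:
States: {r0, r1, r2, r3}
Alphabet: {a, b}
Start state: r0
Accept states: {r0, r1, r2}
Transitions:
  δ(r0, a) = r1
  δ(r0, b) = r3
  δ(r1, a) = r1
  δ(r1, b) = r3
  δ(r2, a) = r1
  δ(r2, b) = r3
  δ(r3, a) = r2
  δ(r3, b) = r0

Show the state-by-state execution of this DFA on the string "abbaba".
read 'a': r0 → r1
  read 'b': r1 → r3
  read 'b': r3 → r0
  read 'a': r0 → r1
  read 'b': r1 → r3
  read 'a': r3 → r2
r0 -> r1 -> r3 -> r0 -> r1 -> r3 -> r2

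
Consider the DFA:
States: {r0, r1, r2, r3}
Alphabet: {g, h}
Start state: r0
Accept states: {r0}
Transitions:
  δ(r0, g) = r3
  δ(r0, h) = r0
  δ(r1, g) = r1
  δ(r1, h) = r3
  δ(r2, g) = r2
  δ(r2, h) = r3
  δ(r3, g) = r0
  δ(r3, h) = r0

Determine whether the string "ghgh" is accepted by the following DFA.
Processing string "ghgh":
  r0 --g--> r3
  r3 --h--> r0
  r0 --g--> r3
  r3 --h--> r0
Final state: r0
Accept states: {r0}
Yes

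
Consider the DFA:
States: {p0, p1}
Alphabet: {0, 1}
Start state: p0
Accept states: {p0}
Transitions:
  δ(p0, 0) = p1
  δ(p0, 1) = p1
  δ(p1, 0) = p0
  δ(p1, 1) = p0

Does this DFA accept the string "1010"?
Processing string "1010":
  p0 --1--> p1
  p1 --0--> p0
  p0 --1--> p1
  p1 --0--> p0
Final state: p0
Accept states: {p0}
Yes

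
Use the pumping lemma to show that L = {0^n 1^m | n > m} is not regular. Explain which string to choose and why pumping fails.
Assume L is regular with pumping length p. Idea: pumping down the 0-block drops the 0-count to at most the 1-count.
Choose s = 0^(p+1) 1^p ∈ L (|s| = 2p+1 ≥ p). By the pumping lemma, s = xyz with |xy| ≤ p, |y| > 0, so y = 0^k with k ≥ 1. Take i = 0: xz = 0^(p+1−k) 1^p. Since k ≥ 1, p+1−k ≤ p, so the number of 0's is no longer strictly greater than the number of 1's, hence xz ∉ L.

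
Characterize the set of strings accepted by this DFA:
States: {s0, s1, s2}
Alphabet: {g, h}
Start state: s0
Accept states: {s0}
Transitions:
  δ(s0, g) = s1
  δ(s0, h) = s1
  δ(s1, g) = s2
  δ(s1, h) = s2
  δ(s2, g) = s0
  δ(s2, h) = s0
Testing a few strings:
  'h' → reject
  'hg' → reject
  'gggh' → reject
  'ggh' → accept
State roles: s0=length ≡ 0 (mod 3); s1=length ≡ 1 (mod 3); s2=length ≡ 2 (mod 3)
All strings over {g,h} whose length is a multiple of 3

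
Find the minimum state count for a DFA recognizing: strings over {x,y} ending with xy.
By Myhill–Nerode, count the distinguishable equivalence classes: 3 classes — one per longest suffix of the input that is a prefix of 'xy' (lengths 0 through 2); only the length-2 class is accepting.
3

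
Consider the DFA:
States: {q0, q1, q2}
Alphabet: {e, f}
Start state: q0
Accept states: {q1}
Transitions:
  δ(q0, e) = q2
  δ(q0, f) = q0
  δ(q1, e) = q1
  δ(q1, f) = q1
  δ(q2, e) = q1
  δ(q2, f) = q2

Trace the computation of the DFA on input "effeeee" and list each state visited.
read 'e': q0 → q2
  read 'f': q2 → q2
  read 'f': q2 → q2
  read 'e': q2 → q1
  read 'e': q1 → q1
  read 'e': q1 → q1
  read 'e': q1 → q1
q0 -> q2 -> q2 -> q2 -> q1 -> q1 -> q1 -> q1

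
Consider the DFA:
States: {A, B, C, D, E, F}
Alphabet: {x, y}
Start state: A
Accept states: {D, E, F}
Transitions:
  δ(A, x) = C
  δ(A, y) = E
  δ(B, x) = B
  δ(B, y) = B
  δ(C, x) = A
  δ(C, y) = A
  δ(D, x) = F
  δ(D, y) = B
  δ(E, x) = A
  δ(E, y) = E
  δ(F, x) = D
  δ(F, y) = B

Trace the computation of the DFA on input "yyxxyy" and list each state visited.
read 'y': A → E
  read 'y': E → E
  read 'x': E → A
  read 'x': A → C
  read 'y': C → A
  read 'y': A → E
A -> E -> E -> A -> C -> A -> E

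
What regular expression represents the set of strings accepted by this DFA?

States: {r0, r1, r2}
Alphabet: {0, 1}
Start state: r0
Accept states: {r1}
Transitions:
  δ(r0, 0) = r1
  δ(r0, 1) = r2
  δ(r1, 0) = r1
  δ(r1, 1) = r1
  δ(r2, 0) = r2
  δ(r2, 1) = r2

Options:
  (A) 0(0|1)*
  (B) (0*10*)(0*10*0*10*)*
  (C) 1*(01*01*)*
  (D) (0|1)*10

Check each option against the DFA on short strings; one disagreement eliminates an option:
  (A) 0(0|1)*: agrees with the DFA on every string of length ≤ 6
  (B) (0*10*)(0*10*0*10*)*: on '0' the DFA goes r0 → r1 and accepts (r1 ∈ Accept), but the regex does not match it → eliminate
  (C) 1*(01*01*)*: on ε the DFA stays in r0 and rejects (r0 ∉ Accept), but the regex matches it → eliminate
  (D) (0|1)*10: on '0' the DFA goes r0 → r1 and accepts (r1 ∈ Accept), but the regex does not match it → eliminate
Only (A) is consistent with the DFA.
(A) 0(0|1)*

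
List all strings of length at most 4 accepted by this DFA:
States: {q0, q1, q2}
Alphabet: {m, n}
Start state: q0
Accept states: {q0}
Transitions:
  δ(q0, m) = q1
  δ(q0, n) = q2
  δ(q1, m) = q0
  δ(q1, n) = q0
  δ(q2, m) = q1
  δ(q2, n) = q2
ε, mm, mn, nmm, nmn, mmmm, mmmn, mnmm, mnmn, nnmm, nnmn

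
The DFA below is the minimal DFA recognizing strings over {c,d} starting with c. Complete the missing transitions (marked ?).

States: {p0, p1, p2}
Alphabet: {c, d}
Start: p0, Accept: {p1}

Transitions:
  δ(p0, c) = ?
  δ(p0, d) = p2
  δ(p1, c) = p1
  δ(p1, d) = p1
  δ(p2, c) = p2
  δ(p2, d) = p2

From the language and accept set, identify what each state tracks — p0: no input read; p1: started with c; p2: started with d (dead).
Each missing δ(q, a) is the state matching the new tracked value after reading a.
δ(p0, c) = p1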